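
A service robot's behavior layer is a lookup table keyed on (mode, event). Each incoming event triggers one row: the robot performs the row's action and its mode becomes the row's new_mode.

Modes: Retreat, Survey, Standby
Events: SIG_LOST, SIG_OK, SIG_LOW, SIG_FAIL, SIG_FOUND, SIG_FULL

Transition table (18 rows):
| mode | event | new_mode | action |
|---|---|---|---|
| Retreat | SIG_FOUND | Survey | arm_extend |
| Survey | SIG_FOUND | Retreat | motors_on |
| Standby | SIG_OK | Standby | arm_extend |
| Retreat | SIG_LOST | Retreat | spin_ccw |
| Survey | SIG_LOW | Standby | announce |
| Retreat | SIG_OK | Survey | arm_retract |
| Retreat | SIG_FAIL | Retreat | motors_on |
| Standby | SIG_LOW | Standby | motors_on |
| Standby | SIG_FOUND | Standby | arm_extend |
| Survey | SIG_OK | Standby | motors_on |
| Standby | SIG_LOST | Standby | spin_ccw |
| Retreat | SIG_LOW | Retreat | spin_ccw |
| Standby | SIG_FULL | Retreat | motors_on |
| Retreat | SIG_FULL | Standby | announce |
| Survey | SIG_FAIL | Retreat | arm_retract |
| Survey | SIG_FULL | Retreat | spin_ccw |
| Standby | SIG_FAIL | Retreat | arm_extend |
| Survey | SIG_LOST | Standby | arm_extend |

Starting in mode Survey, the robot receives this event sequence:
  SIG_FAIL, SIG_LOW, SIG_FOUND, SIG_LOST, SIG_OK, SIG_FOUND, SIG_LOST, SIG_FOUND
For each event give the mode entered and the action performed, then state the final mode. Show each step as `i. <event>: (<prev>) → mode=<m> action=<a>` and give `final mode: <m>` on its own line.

1. SIG_FAIL: (Survey) → mode=Retreat action=arm_retract
2. SIG_LOW: (Retreat) → mode=Retreat action=spin_ccw
3. SIG_FOUND: (Retreat) → mode=Survey action=arm_extend
4. SIG_LOST: (Survey) → mode=Standby action=arm_extend
5. SIG_OK: (Standby) → mode=Standby action=arm_extend
6. SIG_FOUND: (Standby) → mode=Standby action=arm_extend
7. SIG_LOST: (Standby) → mode=Standby action=spin_ccw
8. SIG_FOUND: (Standby) → mode=Standby action=arm_extend

final mode: Standby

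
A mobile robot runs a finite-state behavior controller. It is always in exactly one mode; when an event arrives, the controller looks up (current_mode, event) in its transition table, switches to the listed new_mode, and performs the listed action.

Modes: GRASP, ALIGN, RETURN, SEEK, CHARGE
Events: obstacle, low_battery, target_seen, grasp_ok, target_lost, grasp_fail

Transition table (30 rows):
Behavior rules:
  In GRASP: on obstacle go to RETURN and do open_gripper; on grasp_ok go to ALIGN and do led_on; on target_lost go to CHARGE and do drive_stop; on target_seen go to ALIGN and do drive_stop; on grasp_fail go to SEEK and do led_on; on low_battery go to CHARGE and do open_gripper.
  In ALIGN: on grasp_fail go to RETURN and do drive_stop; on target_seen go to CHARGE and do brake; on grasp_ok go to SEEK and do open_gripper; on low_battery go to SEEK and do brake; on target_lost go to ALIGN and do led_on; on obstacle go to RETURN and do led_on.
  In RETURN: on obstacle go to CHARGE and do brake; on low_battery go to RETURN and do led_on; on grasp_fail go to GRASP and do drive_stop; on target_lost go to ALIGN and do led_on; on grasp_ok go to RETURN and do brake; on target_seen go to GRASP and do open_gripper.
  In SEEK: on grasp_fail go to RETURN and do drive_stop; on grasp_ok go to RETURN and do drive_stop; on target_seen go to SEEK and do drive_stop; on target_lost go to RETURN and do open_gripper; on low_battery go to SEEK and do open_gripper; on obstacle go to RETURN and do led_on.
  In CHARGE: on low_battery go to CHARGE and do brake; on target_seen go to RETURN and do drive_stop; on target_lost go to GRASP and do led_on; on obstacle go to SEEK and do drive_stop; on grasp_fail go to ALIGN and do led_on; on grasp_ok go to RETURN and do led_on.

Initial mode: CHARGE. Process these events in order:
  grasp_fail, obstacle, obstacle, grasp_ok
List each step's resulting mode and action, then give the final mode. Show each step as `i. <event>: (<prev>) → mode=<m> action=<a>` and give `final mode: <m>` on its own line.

final mode: RETURN

1. grasp_fail: (CHARGE) → mode=ALIGN action=led_on
2. obstacle: (ALIGN) → mode=RETURN action=led_on
3. obstacle: (RETURN) → mode=CHARGE action=brake
4. grasp_ok: (CHARGE) → mode=RETURN action=led_on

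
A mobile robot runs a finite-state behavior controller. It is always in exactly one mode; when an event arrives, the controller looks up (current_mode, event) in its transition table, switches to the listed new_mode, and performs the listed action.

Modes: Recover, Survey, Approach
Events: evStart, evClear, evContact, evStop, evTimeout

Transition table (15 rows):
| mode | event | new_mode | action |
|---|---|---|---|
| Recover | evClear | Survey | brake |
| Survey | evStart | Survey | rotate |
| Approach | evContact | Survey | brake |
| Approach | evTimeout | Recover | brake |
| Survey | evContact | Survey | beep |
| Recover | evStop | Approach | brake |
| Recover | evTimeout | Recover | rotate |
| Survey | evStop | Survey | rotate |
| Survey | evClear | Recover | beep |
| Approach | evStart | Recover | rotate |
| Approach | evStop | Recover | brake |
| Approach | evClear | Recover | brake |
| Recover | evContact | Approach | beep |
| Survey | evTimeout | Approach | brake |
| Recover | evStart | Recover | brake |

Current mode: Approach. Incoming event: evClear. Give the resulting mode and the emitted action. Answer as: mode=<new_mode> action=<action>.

current mode = Approach; filter table to that mode:
  (Approach, evContact) → (Survey, brake)
  (Approach, evTimeout) → (Recover, brake)
  (Approach, evStart) → (Recover, rotate)
  (Approach, evStop) → (Recover, brake)
  (Approach, evClear) → (Recover, brake)  ← event matches
event = evClear selects (Recover, brake)

mode=Recover action=brake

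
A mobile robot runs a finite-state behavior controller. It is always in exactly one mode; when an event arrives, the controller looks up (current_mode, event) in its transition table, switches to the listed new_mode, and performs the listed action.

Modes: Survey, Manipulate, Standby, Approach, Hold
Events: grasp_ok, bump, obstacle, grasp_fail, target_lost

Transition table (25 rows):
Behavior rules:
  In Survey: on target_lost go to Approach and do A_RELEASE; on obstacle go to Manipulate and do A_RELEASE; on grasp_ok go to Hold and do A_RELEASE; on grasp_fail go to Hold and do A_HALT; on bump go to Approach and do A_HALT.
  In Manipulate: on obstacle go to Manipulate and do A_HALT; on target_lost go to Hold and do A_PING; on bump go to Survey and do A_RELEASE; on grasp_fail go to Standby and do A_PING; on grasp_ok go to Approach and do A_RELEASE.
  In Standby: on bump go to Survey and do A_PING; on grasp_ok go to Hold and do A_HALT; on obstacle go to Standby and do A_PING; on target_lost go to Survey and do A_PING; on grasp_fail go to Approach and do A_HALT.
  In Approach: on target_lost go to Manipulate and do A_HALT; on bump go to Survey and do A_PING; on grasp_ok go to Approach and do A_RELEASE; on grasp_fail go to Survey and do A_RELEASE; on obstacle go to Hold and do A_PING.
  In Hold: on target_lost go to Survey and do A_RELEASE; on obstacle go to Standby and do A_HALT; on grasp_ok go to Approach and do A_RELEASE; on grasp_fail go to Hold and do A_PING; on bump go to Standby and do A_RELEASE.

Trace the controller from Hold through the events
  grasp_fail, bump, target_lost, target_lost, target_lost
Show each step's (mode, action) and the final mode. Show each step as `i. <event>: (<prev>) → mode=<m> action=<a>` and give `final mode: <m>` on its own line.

final mode: Manipulate

1. grasp_fail: (Hold) → mode=Hold action=A_PING
2. bump: (Hold) → mode=Standby action=A_RELEASE
3. target_lost: (Standby) → mode=Survey action=A_PING
4. target_lost: (Survey) → mode=Approach action=A_RELEASE
5. target_lost: (Approach) → mode=Manipulate action=A_HALT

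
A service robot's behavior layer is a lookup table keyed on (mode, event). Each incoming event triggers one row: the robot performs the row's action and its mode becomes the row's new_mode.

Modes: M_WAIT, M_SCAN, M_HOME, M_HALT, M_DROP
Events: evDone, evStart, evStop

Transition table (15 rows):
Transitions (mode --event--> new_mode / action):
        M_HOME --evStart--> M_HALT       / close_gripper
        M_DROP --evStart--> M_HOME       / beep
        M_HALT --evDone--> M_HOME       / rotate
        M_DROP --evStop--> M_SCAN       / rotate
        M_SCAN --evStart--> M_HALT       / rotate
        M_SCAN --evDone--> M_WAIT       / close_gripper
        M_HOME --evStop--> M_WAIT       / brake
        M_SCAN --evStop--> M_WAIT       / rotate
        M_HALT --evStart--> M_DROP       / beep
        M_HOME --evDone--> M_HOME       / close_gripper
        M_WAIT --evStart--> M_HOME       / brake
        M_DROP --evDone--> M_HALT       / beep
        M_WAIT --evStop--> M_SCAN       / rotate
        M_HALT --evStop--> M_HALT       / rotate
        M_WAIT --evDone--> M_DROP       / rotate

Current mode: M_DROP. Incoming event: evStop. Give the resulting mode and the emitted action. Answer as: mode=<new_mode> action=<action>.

mode=M_SCAN action=rotate

current mode = M_DROP; filter table to that mode:
  (M_DROP, evStart) → (M_HOME, beep)
  (M_DROP, evStop) → (M_SCAN, rotate)  ← event matches
  (M_DROP, evDone) → (M_HALT, beep)
event = evStop selects (M_SCAN, rotate)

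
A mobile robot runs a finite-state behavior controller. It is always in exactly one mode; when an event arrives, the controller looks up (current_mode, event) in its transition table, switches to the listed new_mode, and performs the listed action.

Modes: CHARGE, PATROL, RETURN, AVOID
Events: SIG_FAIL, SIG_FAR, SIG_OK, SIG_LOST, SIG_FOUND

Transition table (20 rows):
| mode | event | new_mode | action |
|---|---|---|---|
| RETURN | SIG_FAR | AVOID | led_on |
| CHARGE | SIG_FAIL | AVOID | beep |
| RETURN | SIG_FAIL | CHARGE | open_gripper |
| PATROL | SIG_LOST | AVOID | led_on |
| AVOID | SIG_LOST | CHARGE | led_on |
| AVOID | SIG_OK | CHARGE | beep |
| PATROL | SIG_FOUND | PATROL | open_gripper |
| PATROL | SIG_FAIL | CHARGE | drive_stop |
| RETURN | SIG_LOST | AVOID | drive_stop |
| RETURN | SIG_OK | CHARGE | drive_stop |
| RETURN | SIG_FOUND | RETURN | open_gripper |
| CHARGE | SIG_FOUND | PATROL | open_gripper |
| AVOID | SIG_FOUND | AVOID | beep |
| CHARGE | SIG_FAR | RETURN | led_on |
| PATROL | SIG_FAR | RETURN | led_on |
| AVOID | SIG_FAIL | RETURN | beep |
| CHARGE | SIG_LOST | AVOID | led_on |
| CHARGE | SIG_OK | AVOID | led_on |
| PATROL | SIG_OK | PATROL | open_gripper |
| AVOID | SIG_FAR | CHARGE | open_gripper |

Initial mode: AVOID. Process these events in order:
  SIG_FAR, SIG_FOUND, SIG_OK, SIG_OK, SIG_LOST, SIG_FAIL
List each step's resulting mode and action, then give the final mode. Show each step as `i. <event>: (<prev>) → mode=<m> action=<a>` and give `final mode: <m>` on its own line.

1. SIG_FAR: (AVOID) → mode=CHARGE action=open_gripper
2. SIG_FOUND: (CHARGE) → mode=PATROL action=open_gripper
3. SIG_OK: (PATROL) → mode=PATROL action=open_gripper
4. SIG_OK: (PATROL) → mode=PATROL action=open_gripper
5. SIG_LOST: (PATROL) → mode=AVOID action=led_on
6. SIG_FAIL: (AVOID) → mode=RETURN action=beep

final mode: RETURN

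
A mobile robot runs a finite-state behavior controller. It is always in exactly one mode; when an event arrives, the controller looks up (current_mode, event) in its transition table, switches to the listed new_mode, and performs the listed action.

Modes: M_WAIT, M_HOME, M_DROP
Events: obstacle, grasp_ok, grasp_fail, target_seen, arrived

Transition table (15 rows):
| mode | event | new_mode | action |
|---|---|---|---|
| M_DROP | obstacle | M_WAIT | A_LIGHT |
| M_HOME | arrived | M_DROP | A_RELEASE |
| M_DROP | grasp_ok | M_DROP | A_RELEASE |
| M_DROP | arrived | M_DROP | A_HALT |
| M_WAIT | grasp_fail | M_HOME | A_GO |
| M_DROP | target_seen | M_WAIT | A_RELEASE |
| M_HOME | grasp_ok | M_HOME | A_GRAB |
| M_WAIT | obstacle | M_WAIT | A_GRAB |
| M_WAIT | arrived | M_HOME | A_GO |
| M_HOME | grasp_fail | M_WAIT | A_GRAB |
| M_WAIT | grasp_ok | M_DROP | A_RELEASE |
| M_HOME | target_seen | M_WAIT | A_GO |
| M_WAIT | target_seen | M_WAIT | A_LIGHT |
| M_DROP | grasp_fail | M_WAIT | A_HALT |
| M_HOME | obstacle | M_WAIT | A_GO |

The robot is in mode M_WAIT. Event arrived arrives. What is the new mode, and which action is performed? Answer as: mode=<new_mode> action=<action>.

mode=M_HOME action=A_GO

current mode = M_WAIT; filter table to that mode:
  (M_WAIT, grasp_fail) → (M_HOME, A_GO)
  (M_WAIT, obstacle) → (M_WAIT, A_GRAB)
  (M_WAIT, arrived) → (M_HOME, A_GO)  ← event matches
  (M_WAIT, grasp_ok) → (M_DROP, A_RELEASE)
  (M_WAIT, target_seen) → (M_WAIT, A_LIGHT)
event = arrived selects (M_HOME, A_GO)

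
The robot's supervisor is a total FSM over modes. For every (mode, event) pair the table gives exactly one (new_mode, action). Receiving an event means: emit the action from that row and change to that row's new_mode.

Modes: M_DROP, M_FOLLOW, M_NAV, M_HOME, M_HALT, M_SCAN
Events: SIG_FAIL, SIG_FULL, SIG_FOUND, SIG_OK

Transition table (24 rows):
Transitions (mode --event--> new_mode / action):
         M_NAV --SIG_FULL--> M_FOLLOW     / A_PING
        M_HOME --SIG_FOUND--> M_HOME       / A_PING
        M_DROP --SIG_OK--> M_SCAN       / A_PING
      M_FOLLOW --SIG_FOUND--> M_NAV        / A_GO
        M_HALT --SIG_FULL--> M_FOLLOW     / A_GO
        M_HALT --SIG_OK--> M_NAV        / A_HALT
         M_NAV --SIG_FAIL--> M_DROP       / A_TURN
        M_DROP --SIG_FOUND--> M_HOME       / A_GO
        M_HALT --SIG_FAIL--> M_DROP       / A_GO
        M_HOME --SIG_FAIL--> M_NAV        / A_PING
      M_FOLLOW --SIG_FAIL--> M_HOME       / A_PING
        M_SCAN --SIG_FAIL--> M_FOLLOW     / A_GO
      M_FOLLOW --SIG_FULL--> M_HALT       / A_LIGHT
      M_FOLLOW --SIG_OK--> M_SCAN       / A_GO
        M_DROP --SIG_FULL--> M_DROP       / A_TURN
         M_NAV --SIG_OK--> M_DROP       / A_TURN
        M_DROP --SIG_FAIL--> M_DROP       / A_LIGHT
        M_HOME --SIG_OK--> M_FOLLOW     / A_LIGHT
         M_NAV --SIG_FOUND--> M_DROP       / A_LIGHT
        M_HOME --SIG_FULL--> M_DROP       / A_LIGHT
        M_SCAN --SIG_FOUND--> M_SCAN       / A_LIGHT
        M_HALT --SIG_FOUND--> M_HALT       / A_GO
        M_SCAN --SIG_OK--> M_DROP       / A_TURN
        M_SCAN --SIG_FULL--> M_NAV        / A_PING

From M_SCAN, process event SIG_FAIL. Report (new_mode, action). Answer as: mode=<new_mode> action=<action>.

current mode = M_SCAN; filter table to that mode:
  (M_SCAN, SIG_FAIL) → (M_FOLLOW, A_GO)  ← event matches
  (M_SCAN, SIG_FOUND) → (M_SCAN, A_LIGHT)
  (M_SCAN, SIG_OK) → (M_DROP, A_TURN)
  (M_SCAN, SIG_FULL) → (M_NAV, A_PING)
event = SIG_FAIL selects (M_FOLLOW, A_GO)

mode=M_FOLLOW action=A_GO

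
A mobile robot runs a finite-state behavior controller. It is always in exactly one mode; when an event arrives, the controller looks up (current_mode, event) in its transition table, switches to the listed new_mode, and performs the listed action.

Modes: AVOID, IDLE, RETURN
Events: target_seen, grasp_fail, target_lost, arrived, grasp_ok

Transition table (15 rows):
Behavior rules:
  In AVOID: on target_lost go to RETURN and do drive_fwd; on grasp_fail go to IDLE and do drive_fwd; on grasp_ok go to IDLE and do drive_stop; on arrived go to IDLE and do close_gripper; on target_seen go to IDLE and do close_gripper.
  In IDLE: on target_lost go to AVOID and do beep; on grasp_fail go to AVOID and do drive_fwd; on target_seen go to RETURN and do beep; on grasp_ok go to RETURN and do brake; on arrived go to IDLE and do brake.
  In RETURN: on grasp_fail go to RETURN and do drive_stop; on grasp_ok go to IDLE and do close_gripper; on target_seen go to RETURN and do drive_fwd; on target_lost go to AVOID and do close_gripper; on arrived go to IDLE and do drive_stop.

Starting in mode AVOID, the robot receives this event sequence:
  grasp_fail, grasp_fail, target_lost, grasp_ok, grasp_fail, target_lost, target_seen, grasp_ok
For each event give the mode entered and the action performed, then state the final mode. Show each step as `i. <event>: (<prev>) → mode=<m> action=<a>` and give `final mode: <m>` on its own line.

1. grasp_fail: (AVOID) → mode=IDLE action=drive_fwd
2. grasp_fail: (IDLE) → mode=AVOID action=drive_fwd
3. target_lost: (AVOID) → mode=RETURN action=drive_fwd
4. grasp_ok: (RETURN) → mode=IDLE action=close_gripper
5. grasp_fail: (IDLE) → mode=AVOID action=drive_fwd
6. target_lost: (AVOID) → mode=RETURN action=drive_fwd
7. target_seen: (RETURN) → mode=RETURN action=drive_fwd
8. grasp_ok: (RETURN) → mode=IDLE action=close_gripper

final mode: IDLE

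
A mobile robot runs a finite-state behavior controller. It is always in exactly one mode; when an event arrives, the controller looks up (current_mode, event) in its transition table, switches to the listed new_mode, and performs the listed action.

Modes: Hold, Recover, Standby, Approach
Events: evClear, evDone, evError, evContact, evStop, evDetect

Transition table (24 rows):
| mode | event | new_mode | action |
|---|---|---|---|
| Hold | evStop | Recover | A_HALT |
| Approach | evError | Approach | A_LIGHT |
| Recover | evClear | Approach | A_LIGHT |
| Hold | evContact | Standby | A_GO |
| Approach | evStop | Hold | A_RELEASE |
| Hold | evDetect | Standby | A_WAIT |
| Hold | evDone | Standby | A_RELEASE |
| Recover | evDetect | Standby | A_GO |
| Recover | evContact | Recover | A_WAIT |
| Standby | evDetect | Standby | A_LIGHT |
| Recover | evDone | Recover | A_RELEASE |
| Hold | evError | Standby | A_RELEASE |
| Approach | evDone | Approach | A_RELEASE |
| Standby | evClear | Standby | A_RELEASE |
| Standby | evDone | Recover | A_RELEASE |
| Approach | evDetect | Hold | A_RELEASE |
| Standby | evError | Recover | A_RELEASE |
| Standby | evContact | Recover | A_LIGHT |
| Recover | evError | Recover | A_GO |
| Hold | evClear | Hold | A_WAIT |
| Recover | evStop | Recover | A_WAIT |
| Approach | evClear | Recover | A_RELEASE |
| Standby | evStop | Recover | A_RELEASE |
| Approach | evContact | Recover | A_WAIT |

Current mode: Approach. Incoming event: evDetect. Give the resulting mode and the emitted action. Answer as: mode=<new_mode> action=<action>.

current mode = Approach; filter table to that mode:
  (Approach, evError) → (Approach, A_LIGHT)
  (Approach, evStop) → (Hold, A_RELEASE)
  (Approach, evDone) → (Approach, A_RELEASE)
  (Approach, evDetect) → (Hold, A_RELEASE)  ← event matches
  (Approach, evClear) → (Recover, A_RELEASE)
  (Approach, evContact) → (Recover, A_WAIT)
event = evDetect selects (Hold, A_RELEASE)

mode=Hold action=A_RELEASE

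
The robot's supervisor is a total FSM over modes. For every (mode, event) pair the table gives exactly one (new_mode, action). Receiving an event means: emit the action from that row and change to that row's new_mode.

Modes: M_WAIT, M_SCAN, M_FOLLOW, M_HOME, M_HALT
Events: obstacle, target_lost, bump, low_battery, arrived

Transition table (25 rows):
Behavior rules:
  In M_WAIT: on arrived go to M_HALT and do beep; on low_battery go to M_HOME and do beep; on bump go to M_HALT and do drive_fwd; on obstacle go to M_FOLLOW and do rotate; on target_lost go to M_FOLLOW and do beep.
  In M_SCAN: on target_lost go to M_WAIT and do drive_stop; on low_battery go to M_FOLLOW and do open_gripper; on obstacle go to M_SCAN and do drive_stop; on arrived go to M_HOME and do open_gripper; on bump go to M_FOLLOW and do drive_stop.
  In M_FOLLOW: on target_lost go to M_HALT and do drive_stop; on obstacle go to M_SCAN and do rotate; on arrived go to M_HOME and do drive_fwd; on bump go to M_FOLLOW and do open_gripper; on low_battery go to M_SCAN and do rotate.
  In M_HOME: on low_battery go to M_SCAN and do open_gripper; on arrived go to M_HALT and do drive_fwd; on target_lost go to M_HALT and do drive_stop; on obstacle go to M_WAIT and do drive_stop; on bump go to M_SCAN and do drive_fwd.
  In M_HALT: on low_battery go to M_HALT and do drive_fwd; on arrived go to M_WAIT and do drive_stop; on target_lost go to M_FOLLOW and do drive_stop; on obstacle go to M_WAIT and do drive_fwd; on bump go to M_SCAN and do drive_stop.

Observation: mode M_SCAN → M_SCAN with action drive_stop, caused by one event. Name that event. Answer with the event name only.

obstacle

try obstacle: (M_SCAN, obstacle) → (M_SCAN, drive_stop)  ← matches
try target_lost: (M_SCAN, target_lost) → (M_WAIT, drive_stop)
try bump: (M_SCAN, bump) → (M_FOLLOW, drive_stop)
try low_battery: (M_SCAN, low_battery) → (M_FOLLOW, open_gripper)
try arrived: (M_SCAN, arrived) → (M_HOME, open_gripper)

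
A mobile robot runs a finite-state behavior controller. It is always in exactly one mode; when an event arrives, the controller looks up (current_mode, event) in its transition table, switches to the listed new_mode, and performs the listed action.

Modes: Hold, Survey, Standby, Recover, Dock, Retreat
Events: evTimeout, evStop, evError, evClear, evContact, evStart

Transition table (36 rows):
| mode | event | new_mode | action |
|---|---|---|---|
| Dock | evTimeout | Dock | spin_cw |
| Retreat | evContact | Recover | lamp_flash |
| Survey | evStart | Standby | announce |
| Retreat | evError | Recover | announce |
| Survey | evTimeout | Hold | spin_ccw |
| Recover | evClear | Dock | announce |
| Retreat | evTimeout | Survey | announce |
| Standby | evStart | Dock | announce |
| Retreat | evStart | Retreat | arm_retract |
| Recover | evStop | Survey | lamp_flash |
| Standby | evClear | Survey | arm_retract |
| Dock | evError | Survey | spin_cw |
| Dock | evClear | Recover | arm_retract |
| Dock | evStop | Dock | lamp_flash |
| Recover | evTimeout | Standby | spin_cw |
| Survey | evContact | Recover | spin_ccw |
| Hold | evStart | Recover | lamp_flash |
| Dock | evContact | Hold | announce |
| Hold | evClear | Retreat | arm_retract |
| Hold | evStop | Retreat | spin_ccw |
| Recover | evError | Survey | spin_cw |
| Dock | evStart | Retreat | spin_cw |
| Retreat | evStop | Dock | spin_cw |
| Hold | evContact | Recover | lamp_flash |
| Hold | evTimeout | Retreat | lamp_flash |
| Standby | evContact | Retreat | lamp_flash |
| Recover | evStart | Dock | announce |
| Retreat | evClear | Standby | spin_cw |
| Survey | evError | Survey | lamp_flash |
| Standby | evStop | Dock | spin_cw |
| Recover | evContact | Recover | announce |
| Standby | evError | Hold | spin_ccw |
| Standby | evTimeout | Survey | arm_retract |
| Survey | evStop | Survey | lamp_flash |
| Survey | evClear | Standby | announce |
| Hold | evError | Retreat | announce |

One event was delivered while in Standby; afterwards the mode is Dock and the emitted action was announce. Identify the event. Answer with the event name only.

evStart

try evTimeout: (Standby, evTimeout) → (Survey, arm_retract)
try evStop: (Standby, evStop) → (Dock, spin_cw)
try evError: (Standby, evError) → (Hold, spin_ccw)
try evClear: (Standby, evClear) → (Survey, arm_retract)
try evContact: (Standby, evContact) → (Retreat, lamp_flash)
try evStart: (Standby, evStart) → (Dock, announce)  ← matches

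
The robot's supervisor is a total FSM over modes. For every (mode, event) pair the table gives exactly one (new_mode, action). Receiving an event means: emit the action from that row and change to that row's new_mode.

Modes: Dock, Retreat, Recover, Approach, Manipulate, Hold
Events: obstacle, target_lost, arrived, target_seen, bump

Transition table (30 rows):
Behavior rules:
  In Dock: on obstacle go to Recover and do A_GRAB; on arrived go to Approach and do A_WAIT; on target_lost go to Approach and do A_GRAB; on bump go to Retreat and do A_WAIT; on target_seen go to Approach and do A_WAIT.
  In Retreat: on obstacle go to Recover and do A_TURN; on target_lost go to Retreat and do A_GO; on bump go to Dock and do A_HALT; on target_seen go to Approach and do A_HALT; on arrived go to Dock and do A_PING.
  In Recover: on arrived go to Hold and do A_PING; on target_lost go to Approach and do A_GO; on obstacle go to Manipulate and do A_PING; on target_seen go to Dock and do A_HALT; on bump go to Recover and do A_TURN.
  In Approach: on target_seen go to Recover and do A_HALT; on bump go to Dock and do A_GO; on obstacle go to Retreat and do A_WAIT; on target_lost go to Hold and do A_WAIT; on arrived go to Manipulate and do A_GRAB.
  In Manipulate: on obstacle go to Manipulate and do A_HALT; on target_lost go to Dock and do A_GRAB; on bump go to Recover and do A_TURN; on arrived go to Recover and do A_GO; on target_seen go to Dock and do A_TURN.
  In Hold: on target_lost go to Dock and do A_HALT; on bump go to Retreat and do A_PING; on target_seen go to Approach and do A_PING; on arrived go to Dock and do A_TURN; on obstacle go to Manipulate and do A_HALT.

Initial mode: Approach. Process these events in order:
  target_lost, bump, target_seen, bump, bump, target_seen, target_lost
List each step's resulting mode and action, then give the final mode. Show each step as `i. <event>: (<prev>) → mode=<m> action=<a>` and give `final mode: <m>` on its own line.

final mode: Hold

1. target_lost: (Approach) → mode=Hold action=A_WAIT
2. bump: (Hold) → mode=Retreat action=A_PING
3. target_seen: (Retreat) → mode=Approach action=A_HALT
4. bump: (Approach) → mode=Dock action=A_GO
5. bump: (Dock) → mode=Retreat action=A_WAIT
6. target_seen: (Retreat) → mode=Approach action=A_HALT
7. target_lost: (Approach) → mode=Hold action=A_WAIT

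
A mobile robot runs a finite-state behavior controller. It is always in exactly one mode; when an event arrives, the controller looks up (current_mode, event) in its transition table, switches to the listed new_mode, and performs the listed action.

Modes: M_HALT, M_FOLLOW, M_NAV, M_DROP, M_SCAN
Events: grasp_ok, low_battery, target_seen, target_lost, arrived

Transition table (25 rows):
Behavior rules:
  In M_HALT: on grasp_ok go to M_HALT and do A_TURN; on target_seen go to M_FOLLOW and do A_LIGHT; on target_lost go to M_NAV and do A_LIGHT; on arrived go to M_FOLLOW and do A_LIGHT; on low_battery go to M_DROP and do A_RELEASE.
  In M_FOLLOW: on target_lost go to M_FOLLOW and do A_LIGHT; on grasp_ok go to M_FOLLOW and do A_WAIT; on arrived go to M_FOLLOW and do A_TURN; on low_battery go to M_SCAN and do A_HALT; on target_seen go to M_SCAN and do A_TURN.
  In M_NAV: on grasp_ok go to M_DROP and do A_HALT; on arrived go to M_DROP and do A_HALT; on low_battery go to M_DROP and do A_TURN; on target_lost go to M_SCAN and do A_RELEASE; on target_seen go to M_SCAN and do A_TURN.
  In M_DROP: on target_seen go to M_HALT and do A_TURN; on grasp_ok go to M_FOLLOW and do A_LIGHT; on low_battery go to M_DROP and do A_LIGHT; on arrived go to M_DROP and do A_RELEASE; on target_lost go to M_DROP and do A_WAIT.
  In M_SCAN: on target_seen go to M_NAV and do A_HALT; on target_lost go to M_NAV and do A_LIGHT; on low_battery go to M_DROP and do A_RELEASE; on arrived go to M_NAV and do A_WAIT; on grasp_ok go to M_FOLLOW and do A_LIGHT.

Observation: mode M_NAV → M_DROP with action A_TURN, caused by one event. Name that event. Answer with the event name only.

try grasp_ok: (M_NAV, grasp_ok) → (M_DROP, A_HALT)
try low_battery: (M_NAV, low_battery) → (M_DROP, A_TURN)  ← matches
try target_seen: (M_NAV, target_seen) → (M_SCAN, A_TURN)
try target_lost: (M_NAV, target_lost) → (M_SCAN, A_RELEASE)
try arrived: (M_NAV, arrived) → (M_DROP, A_HALT)

low_battery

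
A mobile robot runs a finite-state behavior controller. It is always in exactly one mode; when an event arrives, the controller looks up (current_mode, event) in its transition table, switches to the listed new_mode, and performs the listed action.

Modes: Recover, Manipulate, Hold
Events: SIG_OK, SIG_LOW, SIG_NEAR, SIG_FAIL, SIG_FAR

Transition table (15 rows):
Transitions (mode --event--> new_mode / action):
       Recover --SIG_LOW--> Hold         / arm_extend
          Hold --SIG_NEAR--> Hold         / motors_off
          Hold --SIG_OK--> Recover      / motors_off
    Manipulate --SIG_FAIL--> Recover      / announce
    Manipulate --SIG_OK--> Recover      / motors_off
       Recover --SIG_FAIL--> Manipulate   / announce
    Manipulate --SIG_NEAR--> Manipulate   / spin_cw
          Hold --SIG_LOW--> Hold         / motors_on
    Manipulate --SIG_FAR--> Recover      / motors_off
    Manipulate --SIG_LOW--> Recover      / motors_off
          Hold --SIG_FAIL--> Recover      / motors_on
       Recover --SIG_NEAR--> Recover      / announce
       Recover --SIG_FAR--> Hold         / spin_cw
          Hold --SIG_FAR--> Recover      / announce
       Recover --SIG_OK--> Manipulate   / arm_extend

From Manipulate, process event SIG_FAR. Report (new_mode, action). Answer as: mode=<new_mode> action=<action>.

mode=Recover action=motors_off

current mode = Manipulate; filter table to that mode:
  (Manipulate, SIG_FAIL) → (Recover, announce)
  (Manipulate, SIG_OK) → (Recover, motors_off)
  (Manipulate, SIG_NEAR) → (Manipulate, spin_cw)
  (Manipulate, SIG_FAR) → (Recover, motors_off)  ← event matches
  (Manipulate, SIG_LOW) → (Recover, motors_off)
event = SIG_FAR selects (Recover, motors_off)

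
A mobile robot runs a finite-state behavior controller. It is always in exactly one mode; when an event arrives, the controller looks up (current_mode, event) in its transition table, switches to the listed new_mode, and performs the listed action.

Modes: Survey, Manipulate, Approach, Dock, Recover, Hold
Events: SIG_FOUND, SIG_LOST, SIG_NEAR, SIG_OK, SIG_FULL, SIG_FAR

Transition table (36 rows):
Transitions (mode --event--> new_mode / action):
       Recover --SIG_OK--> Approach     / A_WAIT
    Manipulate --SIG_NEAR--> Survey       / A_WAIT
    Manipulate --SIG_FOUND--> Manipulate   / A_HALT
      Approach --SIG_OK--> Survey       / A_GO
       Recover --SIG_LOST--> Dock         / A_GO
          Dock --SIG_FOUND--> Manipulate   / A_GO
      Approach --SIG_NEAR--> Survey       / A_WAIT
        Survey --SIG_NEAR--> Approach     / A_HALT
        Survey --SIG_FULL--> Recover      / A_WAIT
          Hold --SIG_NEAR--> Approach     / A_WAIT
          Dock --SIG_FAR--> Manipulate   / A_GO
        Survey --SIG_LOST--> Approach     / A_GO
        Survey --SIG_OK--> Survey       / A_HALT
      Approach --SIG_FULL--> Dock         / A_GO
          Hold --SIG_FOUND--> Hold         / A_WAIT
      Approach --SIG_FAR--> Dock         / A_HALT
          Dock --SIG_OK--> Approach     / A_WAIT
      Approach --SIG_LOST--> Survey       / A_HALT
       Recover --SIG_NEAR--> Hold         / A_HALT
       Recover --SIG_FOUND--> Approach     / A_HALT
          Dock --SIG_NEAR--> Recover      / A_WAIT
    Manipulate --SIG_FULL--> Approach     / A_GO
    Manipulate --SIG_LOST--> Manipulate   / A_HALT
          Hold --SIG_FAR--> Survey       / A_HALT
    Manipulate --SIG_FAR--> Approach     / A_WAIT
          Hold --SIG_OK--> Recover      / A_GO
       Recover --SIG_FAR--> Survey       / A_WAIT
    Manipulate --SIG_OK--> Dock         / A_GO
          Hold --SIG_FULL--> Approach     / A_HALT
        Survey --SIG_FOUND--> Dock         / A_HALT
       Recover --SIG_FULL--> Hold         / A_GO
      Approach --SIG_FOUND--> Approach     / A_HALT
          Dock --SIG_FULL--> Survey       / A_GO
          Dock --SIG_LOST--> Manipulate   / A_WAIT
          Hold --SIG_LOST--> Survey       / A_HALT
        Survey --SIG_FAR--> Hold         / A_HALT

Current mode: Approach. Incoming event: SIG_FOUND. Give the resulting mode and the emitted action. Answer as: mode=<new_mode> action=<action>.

current mode = Approach; filter table to that mode:
  (Approach, SIG_OK) → (Survey, A_GO)
  (Approach, SIG_NEAR) → (Survey, A_WAIT)
  (Approach, SIG_FULL) → (Dock, A_GO)
  (Approach, SIG_FAR) → (Dock, A_HALT)
  (Approach, SIG_LOST) → (Survey, A_HALT)
  (Approach, SIG_FOUND) → (Approach, A_HALT)  ← event matches
event = SIG_FOUND selects (Approach, A_HALT)

mode=Approach action=A_HALT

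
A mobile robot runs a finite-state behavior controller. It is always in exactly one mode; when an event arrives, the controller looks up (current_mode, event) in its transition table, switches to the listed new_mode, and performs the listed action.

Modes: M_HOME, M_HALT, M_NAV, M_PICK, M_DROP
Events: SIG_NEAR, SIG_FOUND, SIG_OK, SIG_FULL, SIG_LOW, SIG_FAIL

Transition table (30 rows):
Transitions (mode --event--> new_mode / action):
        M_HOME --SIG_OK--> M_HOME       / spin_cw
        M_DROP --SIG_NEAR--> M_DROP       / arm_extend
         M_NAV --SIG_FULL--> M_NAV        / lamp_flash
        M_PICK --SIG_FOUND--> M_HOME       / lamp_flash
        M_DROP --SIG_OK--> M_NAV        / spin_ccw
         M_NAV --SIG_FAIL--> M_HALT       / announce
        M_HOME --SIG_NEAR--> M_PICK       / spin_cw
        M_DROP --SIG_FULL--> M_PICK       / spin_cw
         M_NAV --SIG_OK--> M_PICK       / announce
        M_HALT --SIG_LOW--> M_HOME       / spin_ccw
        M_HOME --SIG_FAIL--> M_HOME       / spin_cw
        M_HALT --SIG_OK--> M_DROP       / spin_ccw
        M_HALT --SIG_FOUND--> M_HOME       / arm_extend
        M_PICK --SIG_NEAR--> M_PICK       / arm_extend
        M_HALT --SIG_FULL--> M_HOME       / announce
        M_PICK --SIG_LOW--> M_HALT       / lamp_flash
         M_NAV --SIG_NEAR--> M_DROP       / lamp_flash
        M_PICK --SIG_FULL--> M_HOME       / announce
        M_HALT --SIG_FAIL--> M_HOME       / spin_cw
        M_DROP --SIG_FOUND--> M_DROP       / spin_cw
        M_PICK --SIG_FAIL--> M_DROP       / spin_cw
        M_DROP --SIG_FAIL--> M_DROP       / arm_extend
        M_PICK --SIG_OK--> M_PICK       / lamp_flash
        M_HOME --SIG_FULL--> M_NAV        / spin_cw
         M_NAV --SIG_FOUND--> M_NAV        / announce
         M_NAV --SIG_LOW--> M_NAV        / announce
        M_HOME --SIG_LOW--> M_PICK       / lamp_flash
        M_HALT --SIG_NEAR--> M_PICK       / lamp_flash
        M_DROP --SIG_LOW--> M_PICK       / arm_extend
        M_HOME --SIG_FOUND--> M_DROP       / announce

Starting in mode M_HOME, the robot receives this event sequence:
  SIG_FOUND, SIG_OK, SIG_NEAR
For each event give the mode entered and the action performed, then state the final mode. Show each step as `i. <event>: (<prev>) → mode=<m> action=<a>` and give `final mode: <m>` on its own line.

1. SIG_FOUND: (M_HOME) → mode=M_DROP action=announce
2. SIG_OK: (M_DROP) → mode=M_NAV action=spin_ccw
3. SIG_NEAR: (M_NAV) → mode=M_DROP action=lamp_flash

final mode: M_DROP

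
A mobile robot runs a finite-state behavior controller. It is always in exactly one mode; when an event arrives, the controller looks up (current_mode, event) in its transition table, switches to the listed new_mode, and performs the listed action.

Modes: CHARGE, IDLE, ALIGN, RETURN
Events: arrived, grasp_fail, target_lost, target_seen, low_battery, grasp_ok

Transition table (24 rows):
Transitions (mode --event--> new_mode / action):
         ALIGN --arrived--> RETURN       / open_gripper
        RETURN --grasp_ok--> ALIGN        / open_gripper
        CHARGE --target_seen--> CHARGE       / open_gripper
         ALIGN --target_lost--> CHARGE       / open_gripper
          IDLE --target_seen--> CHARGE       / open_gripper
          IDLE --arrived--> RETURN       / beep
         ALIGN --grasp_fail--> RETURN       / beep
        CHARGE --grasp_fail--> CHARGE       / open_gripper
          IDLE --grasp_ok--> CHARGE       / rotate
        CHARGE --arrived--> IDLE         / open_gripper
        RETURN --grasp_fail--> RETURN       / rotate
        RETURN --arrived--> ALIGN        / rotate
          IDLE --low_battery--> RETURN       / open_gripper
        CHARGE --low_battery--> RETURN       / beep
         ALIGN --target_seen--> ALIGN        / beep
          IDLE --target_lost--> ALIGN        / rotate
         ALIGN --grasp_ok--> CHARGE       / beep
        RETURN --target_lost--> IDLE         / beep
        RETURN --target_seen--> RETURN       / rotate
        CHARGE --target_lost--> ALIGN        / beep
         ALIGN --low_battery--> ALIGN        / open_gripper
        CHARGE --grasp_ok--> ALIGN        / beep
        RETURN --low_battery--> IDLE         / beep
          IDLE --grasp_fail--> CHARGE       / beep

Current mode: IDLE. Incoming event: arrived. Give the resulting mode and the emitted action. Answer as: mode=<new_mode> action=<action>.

current mode = IDLE; filter table to that mode:
  (IDLE, target_seen) → (CHARGE, open_gripper)
  (IDLE, arrived) → (RETURN, beep)  ← event matches
  (IDLE, grasp_ok) → (CHARGE, rotate)
  (IDLE, low_battery) → (RETURN, open_gripper)
  (IDLE, target_lost) → (ALIGN, rotate)
  (IDLE, grasp_fail) → (CHARGE, beep)
event = arrived selects (RETURN, beep)

mode=RETURN action=beep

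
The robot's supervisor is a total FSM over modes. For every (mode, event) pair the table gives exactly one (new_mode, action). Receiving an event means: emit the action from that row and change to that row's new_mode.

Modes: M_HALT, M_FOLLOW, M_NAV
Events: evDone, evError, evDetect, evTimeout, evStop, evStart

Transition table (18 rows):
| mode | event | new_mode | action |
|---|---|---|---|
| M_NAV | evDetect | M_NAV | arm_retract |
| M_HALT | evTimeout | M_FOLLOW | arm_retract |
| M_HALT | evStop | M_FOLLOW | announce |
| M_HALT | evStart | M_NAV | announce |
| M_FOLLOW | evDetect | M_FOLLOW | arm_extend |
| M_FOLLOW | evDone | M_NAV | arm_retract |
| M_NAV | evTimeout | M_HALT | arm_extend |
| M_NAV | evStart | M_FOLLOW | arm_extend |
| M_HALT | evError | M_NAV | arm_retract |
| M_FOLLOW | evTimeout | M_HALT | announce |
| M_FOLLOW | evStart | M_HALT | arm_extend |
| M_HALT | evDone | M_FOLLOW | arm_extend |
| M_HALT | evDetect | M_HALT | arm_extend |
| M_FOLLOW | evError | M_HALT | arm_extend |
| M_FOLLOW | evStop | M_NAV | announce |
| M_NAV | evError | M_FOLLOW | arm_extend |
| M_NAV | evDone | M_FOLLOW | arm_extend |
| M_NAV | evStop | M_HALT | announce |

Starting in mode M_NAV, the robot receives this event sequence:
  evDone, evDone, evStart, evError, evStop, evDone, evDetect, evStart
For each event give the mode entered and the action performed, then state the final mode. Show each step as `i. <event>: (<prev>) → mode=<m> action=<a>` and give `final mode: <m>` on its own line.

final mode: M_FOLLOW

1. evDone: (M_NAV) → mode=M_FOLLOW action=arm_extend
2. evDone: (M_FOLLOW) → mode=M_NAV action=arm_retract
3. evStart: (M_NAV) → mode=M_FOLLOW action=arm_extend
4. evError: (M_FOLLOW) → mode=M_HALT action=arm_extend
5. evStop: (M_HALT) → mode=M_FOLLOW action=announce
6. evDone: (M_FOLLOW) → mode=M_NAV action=arm_retract
7. evDetect: (M_NAV) → mode=M_NAV action=arm_retract
8. evStart: (M_NAV) → mode=M_FOLLOW action=arm_extend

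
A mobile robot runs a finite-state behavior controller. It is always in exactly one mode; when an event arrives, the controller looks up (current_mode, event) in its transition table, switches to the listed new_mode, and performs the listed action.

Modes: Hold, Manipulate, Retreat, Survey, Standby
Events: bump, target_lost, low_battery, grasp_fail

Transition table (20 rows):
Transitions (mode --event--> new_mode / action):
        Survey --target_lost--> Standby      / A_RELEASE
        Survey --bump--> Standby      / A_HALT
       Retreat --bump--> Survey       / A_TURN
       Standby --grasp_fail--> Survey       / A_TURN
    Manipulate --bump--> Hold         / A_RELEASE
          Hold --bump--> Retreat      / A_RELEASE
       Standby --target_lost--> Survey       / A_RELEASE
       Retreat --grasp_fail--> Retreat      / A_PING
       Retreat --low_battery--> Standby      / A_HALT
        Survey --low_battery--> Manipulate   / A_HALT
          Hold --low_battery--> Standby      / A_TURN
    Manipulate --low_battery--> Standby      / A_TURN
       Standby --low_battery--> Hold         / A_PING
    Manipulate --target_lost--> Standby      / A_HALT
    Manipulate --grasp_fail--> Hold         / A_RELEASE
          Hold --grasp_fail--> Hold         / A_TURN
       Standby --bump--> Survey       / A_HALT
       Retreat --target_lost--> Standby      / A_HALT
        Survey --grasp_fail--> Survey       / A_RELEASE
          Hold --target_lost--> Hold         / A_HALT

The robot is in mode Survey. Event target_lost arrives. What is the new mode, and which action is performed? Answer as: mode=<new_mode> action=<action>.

current mode = Survey; filter table to that mode:
  (Survey, target_lost) → (Standby, A_RELEASE)  ← event matches
  (Survey, bump) → (Standby, A_HALT)
  (Survey, low_battery) → (Manipulate, A_HALT)
  (Survey, grasp_fail) → (Survey, A_RELEASE)
event = target_lost selects (Standby, A_RELEASE)

mode=Standby action=A_RELEASE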